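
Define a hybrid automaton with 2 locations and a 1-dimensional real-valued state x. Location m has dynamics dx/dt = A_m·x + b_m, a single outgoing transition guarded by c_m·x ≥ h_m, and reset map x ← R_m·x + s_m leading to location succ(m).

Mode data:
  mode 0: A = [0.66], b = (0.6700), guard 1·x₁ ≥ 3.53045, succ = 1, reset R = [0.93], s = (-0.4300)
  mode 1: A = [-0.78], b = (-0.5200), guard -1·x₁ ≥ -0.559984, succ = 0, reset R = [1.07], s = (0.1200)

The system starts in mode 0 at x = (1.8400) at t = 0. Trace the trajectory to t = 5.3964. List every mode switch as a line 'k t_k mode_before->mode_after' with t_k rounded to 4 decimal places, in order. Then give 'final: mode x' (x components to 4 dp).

Mode 0: guard c·x = 3.5305 hit at Δt = 0.7046 (t = 0.7046), x⁻ = (3.5304) → reset → x⁺ = (2.8533), jump to mode 1
Mode 1: guard c·x = -0.5600 hit at Δt = 1.3515 (t = 2.0561), x⁻ = (0.5600) → reset → x⁺ = (0.7192), jump to mode 0
Mode 0: guard c·x = 3.5305 hit at Δt = 1.4599 (t = 3.5160), x⁻ = (3.5305) → reset → x⁺ = (2.8533), jump to mode 1
Mode 1: guard c·x = -0.5600 hit at Δt = 1.3515 (t = 4.8675), x⁻ = (0.5600) → reset → x⁺ = (0.7192), jump to mode 0
Mode 0: flow for 0.5289 to horizon, guard not reached → x = (1.4437)

1 0.7046 0->1
2 2.0561 1->0
3 3.5160 0->1
4 4.8675 1->0
final: 0 1.4437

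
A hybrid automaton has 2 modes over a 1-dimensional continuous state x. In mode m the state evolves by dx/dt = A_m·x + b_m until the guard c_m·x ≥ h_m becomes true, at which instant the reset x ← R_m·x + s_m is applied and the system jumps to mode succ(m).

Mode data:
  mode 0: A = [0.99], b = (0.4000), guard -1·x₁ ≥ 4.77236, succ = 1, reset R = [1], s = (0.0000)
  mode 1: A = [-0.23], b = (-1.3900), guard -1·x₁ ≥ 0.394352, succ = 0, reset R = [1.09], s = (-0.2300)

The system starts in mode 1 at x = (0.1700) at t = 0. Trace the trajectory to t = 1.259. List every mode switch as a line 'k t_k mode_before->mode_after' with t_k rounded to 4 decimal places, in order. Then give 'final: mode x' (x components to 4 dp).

Mode 1: guard c·x = 0.3944 hit at Δt = 0.4140 (t = 0.4140), x⁻ = (-0.3944) → reset → x⁺ = (-0.6598), jump to mode 0
Mode 0: flow for 0.8450 to horizon, guard not reached → x = (-0.9945)

1 0.4140 1->0
final: 0 -0.9945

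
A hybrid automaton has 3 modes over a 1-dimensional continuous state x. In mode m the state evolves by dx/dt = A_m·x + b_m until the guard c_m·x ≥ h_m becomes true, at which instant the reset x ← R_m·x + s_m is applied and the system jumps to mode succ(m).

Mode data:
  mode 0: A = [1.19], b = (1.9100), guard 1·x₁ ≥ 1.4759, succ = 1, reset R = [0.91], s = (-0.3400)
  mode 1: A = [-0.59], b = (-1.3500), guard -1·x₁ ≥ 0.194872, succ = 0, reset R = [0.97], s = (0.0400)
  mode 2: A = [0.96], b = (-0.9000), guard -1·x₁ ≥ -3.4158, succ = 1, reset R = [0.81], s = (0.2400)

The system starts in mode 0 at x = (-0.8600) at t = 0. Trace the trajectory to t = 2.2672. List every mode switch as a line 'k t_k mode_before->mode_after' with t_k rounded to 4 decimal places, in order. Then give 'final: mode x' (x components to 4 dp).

1 1.1929 0->1
2 1.9599 1->0
final: 0 0.4938

Mode 0: guard c·x = 1.4759 hit at Δt = 1.1929 (t = 1.1929), x⁻ = (1.4759) → reset → x⁺ = (1.0031), jump to mode 1
Mode 1: guard c·x = 0.1949 hit at Δt = 0.7670 (t = 1.9599), x⁻ = (-0.1949) → reset → x⁺ = (-0.1490), jump to mode 0
Mode 0: flow for 0.3073 to horizon, guard not reached → x = (0.4938)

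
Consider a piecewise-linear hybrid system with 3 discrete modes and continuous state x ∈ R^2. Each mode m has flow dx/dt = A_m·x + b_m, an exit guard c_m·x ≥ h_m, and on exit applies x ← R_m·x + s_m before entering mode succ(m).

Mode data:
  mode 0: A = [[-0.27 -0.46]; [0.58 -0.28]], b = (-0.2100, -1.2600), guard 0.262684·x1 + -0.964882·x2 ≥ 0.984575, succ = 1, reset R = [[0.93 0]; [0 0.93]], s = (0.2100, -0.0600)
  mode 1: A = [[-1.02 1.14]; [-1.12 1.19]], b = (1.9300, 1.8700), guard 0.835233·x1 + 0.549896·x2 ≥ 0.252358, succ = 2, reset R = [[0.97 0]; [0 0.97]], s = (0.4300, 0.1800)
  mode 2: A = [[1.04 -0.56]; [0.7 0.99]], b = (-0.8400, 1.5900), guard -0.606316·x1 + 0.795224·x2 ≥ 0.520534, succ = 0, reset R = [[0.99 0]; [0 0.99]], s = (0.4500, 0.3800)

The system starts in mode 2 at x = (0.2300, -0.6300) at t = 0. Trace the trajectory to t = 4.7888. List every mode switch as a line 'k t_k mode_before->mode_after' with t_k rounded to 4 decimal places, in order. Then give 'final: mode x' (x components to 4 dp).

Mode 2: guard c·x = 0.5205 hit at Δt = 0.7198 (t = 0.7198), x⁻ = (-0.2902, 0.4333) → reset → x⁺ = (0.1627, 0.8090), jump to mode 0
Mode 0: guard c·x = 0.9846 hit at Δt = 1.4819 (t = 2.2017), x⁻ = (-0.0227, -1.0266) → reset → x⁺ = (0.1889, -1.0147), jump to mode 1
Mode 1: guard c·x = 0.2524 hit at Δt = 0.9913 (t = 3.1930), x⁻ = (0.7178, -0.6313) → reset → x⁺ = (1.1263, -0.4324), jump to mode 2
Mode 2: guard c·x = 0.5205 hit at Δt = 0.7000 (t = 3.8930), x⁻ = (1.2668, 1.6204) → reset → x⁺ = (1.7041, 1.9842), jump to mode 0
Mode 0: flow for 0.8958 to horizon, guard not reached → x = (0.6139, 1.0429)

1 0.7198 2->0
2 2.2017 0->1
3 3.1930 1->2
4 3.8930 2->0
final: 0 0.6139 1.0429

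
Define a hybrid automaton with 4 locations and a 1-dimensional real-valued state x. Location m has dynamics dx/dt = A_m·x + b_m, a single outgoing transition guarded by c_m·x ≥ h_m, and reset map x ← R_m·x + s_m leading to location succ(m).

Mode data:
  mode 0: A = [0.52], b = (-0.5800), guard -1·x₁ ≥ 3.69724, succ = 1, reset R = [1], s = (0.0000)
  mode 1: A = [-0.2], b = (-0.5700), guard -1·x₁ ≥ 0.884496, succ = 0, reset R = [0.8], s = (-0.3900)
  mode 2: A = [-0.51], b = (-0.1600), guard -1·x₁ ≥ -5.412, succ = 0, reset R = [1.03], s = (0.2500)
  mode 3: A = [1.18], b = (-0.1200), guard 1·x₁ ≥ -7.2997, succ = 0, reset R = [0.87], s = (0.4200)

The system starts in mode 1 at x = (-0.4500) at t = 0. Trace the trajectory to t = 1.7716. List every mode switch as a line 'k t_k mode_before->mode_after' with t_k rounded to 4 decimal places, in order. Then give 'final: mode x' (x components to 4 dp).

Mode 1: guard c·x = 0.8845 hit at Δt = 0.9986 (t = 0.9986), x⁻ = (-0.8845) → reset → x⁺ = (-1.0976), jump to mode 0
Mode 0: flow for 0.7730 to horizon, guard not reached → x = (-2.1925)

1 0.9986 1->0
final: 0 -2.1925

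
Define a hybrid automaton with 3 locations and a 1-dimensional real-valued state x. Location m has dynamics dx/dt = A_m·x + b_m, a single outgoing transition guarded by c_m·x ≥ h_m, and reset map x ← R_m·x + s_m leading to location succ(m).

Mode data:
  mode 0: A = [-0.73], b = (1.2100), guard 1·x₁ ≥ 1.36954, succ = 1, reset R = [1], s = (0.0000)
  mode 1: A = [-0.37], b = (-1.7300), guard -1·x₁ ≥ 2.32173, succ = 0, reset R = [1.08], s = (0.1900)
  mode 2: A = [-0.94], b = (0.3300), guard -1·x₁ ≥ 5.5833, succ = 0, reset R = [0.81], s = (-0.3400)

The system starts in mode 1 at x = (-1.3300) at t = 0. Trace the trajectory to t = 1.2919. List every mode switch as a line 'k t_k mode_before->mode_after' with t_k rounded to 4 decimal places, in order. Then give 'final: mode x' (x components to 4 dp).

1 0.9502 1->0
final: 0 -1.4399

Mode 1: guard c·x = 2.3217 hit at Δt = 0.9502 (t = 0.9502), x⁻ = (-2.3217) → reset → x⁺ = (-2.3175), jump to mode 0
Mode 0: flow for 0.3417 to horizon, guard not reached → x = (-1.4399)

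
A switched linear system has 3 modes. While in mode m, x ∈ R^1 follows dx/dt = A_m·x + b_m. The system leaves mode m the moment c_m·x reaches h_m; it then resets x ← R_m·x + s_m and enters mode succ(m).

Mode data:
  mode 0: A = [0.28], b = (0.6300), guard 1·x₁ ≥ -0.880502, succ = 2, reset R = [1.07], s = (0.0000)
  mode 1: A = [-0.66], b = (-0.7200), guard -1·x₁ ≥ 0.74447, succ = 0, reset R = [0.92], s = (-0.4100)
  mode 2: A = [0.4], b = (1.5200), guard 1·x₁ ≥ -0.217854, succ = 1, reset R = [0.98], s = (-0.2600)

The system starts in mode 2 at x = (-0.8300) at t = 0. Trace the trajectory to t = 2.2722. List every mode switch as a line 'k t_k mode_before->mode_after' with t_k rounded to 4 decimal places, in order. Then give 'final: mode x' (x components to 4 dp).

1 0.4685 2->1
2 1.3440 1->0
3 1.9521 0->2
final: 2 -0.5518

Mode 2: guard c·x = -0.2179 hit at Δt = 0.4685 (t = 0.4685), x⁻ = (-0.2179) → reset → x⁺ = (-0.4735), jump to mode 1
Mode 1: guard c·x = 0.7445 hit at Δt = 0.8755 (t = 1.3440), x⁻ = (-0.7445) → reset → x⁺ = (-1.0949), jump to mode 0
Mode 0: guard c·x = -0.8805 hit at Δt = 0.6081 (t = 1.9521), x⁻ = (-0.8805) → reset → x⁺ = (-0.9421), jump to mode 2
Mode 2: flow for 0.3201 to horizon, guard not reached → x = (-0.5518)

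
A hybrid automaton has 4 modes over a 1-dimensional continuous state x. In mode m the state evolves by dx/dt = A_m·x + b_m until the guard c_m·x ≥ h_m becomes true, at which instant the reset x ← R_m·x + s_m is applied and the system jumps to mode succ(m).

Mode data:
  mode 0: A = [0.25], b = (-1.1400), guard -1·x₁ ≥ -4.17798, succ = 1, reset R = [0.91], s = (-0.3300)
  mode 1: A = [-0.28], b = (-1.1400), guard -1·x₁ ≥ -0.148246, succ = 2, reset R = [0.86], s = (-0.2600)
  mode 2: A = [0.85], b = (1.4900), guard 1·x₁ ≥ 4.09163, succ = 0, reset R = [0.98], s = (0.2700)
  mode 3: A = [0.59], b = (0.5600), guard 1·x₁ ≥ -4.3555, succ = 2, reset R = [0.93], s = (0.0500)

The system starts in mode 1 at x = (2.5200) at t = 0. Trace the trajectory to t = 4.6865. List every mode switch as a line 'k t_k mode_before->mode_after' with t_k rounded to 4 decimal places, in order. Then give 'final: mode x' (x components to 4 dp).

Mode 1: guard c·x = -0.1482 hit at Δt = 1.5929 (t = 1.5929), x⁻ = (0.1482) → reset → x⁺ = (-0.1325), jump to mode 2
Mode 2: guard c·x = 4.0916 hit at Δt = 1.5092 (t = 3.1021), x⁻ = (4.0916) → reset → x⁺ = (4.2798), jump to mode 0
Mode 0: guard c·x = -4.1780 hit at Δt = 1.2398 (t = 4.3419), x⁻ = (4.1780) → reset → x⁺ = (3.4720), jump to mode 1
Mode 1: flow for 0.3446 to horizon, guard not reached → x = (2.7782)

1 1.5929 1->2
2 3.1021 2->0
3 4.3419 0->1
final: 1 2.7782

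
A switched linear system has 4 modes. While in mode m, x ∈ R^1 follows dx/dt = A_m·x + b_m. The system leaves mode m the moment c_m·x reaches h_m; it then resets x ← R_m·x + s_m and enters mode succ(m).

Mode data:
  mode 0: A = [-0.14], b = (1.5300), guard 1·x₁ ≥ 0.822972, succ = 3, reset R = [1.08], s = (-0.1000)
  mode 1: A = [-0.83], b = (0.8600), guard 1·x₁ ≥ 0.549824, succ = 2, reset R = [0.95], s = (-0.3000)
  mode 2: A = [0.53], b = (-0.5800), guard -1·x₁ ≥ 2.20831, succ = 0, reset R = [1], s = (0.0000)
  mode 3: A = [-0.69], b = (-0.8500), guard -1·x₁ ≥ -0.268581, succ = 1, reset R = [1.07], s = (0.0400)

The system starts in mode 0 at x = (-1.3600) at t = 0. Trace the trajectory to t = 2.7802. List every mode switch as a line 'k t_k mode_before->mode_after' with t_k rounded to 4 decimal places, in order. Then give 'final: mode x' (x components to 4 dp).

1 1.3970 0->3
2 1.8284 3->1
3 2.2822 1->2
final: 2 -0.0411

Mode 0: guard c·x = 0.8230 hit at Δt = 1.3970 (t = 1.3970), x⁻ = (0.8230) → reset → x⁺ = (0.7888), jump to mode 3
Mode 3: guard c·x = -0.2686 hit at Δt = 0.4314 (t = 1.8284), x⁻ = (0.2686) → reset → x⁺ = (0.3274), jump to mode 1
Mode 1: guard c·x = 0.5498 hit at Δt = 0.4538 (t = 2.2822), x⁻ = (0.5498) → reset → x⁺ = (0.2223), jump to mode 2
Mode 2: flow for 0.4980 to horizon, guard not reached → x = (-0.0411)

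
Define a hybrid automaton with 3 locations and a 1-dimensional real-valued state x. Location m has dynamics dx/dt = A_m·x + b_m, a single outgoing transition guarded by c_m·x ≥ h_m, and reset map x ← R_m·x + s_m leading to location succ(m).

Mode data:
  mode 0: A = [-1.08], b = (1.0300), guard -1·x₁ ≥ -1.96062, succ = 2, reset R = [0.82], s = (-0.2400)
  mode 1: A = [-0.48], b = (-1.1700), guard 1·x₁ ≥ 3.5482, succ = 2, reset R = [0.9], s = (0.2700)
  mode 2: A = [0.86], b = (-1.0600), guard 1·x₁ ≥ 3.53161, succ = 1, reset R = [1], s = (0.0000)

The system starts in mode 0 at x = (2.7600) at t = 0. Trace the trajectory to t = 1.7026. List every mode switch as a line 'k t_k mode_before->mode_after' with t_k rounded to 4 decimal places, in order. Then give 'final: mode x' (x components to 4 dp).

1 0.5411 0->2
final: 2 1.5995

Mode 0: guard c·x = -1.9606 hit at Δt = 0.5411 (t = 0.5411), x⁻ = (1.9606) → reset → x⁺ = (1.3677), jump to mode 2
Mode 2: flow for 1.1615 to horizon, guard not reached → x = (1.5995)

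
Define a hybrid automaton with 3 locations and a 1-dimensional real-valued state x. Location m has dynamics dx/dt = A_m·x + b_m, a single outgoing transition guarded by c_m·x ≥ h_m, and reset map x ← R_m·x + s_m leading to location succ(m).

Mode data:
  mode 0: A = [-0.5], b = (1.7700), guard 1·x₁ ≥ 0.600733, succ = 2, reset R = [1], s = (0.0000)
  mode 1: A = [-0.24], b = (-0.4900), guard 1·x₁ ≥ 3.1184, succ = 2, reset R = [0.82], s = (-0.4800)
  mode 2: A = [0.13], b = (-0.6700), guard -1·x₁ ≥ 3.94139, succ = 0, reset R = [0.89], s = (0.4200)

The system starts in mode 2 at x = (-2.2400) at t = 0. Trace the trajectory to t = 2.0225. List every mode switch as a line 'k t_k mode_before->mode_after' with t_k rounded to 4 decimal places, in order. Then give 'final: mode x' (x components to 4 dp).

Mode 2: guard c·x = 3.9414 hit at Δt = 1.5931 (t = 1.5931), x⁻ = (-3.9414) → reset → x⁺ = (-3.0878), jump to mode 0
Mode 0: flow for 0.4294 to horizon, guard not reached → x = (-1.8072)

1 1.5931 2->0
final: 0 -1.8072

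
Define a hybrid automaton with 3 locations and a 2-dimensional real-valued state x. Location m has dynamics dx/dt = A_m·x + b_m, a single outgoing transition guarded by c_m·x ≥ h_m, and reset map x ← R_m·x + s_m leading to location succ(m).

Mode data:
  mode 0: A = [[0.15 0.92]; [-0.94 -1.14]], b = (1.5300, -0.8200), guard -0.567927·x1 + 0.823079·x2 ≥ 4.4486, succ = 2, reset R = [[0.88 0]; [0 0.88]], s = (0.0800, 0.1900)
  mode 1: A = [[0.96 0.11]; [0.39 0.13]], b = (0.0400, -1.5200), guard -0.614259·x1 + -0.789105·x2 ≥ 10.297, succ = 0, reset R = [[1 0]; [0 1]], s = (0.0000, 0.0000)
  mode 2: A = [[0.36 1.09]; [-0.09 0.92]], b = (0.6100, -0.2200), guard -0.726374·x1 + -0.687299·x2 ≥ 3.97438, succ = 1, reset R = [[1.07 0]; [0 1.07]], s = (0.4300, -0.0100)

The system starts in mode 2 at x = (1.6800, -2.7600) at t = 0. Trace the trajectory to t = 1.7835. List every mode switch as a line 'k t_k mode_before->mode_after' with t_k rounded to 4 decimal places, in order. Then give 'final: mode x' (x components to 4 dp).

Mode 2: guard c·x = 3.9744 hit at Δt = 0.6460 (t = 0.6460), x⁻ = (-0.4896, -5.2652) → reset → x⁺ = (-0.0939, -5.6437), jump to mode 1
Mode 1: flow for 1.1375 to horizon, guard not reached → x = (-1.7461, -8.7514)

1 0.6460 2->1
final: 1 -1.7461 -8.7514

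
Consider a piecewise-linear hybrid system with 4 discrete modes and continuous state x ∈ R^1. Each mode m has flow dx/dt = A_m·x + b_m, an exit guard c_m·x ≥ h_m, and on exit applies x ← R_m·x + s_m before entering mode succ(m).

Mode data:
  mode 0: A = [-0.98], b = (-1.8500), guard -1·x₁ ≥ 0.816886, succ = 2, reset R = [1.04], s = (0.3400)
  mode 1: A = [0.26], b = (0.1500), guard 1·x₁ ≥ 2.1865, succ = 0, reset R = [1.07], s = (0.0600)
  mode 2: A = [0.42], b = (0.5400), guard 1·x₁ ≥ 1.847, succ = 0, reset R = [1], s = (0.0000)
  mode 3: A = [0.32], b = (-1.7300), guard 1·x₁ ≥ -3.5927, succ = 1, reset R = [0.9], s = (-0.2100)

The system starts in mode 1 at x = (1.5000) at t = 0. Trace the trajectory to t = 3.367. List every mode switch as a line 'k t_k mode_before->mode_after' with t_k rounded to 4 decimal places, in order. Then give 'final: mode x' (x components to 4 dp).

Mode 1: guard c·x = 2.1865 hit at Δt = 1.0984 (t = 1.0984), x⁻ = (2.1865) → reset → x⁺ = (2.3996), jump to mode 0
Mode 0: guard c·x = 0.8169 hit at Δt = 1.4155 (t = 2.5139), x⁻ = (-0.8169) → reset → x⁺ = (-0.5096), jump to mode 2
Mode 2: flow for 0.8531 to horizon, guard not reached → x = (-0.1751)

1 1.0984 1->0
2 2.5139 0->2
final: 2 -0.1751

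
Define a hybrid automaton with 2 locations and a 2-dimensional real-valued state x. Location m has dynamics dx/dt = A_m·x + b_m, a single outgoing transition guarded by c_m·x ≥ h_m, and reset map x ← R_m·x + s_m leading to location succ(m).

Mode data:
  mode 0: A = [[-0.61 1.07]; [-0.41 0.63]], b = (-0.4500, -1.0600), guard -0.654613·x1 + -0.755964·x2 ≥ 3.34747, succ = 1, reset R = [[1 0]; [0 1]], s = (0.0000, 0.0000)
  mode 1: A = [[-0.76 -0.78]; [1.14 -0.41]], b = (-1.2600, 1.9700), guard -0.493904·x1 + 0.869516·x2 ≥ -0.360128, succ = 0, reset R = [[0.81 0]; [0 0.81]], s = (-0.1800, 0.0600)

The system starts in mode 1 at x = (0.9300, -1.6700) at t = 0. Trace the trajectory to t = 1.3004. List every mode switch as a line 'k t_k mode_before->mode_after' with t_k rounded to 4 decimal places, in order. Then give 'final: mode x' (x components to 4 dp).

1 0.4754 1->0
final: 0 -0.6705 -1.2181

Mode 1: guard c·x = -0.3601 hit at Δt = 0.4754 (t = 0.4754), x⁻ = (0.4049, -0.1842) → reset → x⁺ = (0.1480, -0.0892), jump to mode 0
Mode 0: flow for 0.8250 to horizon, guard not reached → x = (-0.6705, -1.2181)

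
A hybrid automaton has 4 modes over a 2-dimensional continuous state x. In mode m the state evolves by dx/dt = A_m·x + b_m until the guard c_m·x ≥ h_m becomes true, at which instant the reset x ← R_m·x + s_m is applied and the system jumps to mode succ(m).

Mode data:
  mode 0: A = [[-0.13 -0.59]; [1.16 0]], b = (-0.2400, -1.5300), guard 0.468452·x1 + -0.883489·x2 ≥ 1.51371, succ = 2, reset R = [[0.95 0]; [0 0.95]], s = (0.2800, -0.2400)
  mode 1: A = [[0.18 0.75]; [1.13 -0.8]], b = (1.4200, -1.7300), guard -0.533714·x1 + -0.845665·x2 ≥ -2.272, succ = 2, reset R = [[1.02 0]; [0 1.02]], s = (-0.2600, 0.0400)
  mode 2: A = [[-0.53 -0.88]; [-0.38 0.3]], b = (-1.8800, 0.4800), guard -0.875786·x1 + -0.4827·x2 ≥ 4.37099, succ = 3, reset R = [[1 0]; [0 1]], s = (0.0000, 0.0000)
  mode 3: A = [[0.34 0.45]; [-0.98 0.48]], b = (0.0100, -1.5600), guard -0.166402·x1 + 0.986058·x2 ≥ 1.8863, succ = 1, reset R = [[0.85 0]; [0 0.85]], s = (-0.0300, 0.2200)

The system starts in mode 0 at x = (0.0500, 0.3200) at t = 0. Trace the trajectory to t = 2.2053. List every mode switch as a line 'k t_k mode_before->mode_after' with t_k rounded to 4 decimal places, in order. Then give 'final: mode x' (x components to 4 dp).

Mode 0: guard c·x = 1.5137 hit at Δt = 1.2703 (t = 1.2703), x⁻ = (0.2345, -1.5890) → reset → x⁺ = (0.5028, -1.7496), jump to mode 2
Mode 2: flow for 0.9350 to horizon, guard not reached → x = (0.1192, -1.9180)

1 1.2703 0->2
final: 2 0.1192 -1.9180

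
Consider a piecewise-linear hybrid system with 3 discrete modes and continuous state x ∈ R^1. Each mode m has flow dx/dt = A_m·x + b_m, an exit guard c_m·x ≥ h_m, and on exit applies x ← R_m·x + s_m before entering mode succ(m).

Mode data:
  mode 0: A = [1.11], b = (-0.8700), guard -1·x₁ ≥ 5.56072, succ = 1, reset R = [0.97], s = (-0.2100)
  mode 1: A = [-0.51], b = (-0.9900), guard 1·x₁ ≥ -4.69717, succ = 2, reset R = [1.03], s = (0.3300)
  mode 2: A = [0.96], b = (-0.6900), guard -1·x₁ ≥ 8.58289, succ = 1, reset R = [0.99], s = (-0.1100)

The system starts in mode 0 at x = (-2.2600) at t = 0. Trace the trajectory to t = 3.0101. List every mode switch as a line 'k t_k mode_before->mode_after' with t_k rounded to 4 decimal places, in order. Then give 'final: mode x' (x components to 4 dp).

Mode 0: guard c·x = 5.5607 hit at Δt = 0.6617 (t = 0.6617), x⁻ = (-5.5607) → reset → x⁺ = (-5.6039), jump to mode 1
Mode 1: guard c·x = -4.6972 hit at Δt = 0.5577 (t = 1.2194), x⁻ = (-4.6972) → reset → x⁺ = (-4.5081), jump to mode 2
Mode 2: guard c·x = 8.5829 hit at Δt = 0.6004 (t = 1.8198), x⁻ = (-8.5829) → reset → x⁺ = (-8.6071), jump to mode 1
Mode 1: flow for 1.1903 to horizon, guard not reached → x = (-5.5738)

1 0.6617 0->1
2 1.2194 1->2
3 1.8198 2->1
final: 1 -5.5738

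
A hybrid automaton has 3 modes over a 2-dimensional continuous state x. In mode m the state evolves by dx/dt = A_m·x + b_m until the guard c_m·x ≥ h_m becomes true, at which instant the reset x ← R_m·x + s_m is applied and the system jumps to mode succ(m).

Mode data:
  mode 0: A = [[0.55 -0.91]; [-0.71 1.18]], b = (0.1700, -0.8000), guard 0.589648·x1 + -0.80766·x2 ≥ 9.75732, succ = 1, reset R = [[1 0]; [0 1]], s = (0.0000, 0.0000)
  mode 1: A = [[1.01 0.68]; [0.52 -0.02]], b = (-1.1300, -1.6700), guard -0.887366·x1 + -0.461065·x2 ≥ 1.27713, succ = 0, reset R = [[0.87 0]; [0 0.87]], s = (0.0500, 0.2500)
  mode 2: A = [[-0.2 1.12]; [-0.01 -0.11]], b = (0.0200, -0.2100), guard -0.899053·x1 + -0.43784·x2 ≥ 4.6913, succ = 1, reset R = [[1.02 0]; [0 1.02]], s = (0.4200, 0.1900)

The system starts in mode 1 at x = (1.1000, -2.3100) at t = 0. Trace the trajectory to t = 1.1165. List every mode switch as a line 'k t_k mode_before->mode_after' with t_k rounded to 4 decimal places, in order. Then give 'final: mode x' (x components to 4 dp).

Mode 1: guard c·x = 1.2771 hit at Δt = 0.4600 (t = 0.4600), x⁻ = (0.0684, -2.9015) → reset → x⁺ = (0.1095, -2.2743), jump to mode 0
Mode 0: flow for 0.6565 to horizon, guard not reached → x = (3.0907, -6.5178)

1 0.4600 1->0
final: 0 3.0907 -6.5178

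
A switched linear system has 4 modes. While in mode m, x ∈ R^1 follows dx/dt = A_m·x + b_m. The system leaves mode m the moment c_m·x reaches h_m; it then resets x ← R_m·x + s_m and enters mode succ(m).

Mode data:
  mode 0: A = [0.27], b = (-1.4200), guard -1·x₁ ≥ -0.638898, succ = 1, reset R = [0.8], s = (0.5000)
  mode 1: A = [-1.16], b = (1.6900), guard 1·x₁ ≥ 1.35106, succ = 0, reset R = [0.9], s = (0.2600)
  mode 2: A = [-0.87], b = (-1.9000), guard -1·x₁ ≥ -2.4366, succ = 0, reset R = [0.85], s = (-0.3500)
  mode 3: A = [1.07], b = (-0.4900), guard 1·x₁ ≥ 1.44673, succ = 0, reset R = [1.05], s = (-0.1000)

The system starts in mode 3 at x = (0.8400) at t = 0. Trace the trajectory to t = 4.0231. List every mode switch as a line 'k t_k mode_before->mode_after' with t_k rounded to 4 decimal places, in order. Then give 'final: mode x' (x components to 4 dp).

Mode 3: guard c·x = 1.4467 hit at Δt = 0.8887 (t = 0.8887), x⁻ = (1.4467) → reset → x⁺ = (1.4191), jump to mode 0
Mode 0: guard c·x = -0.6389 hit at Δt = 0.6850 (t = 1.5737), x⁻ = (0.6389) → reset → x⁺ = (1.0111), jump to mode 1
Mode 1: guard c·x = 1.3511 hit at Δt = 1.2396 (t = 2.8133), x⁻ = (1.3511) → reset → x⁺ = (1.4760), jump to mode 0
Mode 0: guard c·x = -0.6389 hit at Δt = 0.7403 (t = 3.5536), x⁻ = (0.6389) → reset → x⁺ = (1.0111), jump to mode 1
Mode 1: flow for 0.4695 to horizon, guard not reached → x = (1.1983)

1 0.8887 3->0
2 1.5737 0->1
3 2.8133 1->0
4 3.5536 0->1
final: 1 1.1983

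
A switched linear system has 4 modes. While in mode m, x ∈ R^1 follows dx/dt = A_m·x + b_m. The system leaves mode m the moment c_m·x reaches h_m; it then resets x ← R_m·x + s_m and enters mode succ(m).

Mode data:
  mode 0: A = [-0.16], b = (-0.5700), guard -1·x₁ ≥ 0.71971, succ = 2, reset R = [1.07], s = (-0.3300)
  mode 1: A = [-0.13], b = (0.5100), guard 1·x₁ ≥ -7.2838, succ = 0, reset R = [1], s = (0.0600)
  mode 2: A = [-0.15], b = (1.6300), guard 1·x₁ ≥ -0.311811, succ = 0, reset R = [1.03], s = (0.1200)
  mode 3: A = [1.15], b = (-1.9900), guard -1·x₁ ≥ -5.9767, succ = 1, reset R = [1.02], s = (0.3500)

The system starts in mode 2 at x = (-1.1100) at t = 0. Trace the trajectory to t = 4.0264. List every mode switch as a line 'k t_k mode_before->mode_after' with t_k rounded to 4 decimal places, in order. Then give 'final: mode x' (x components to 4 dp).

Mode 2: guard c·x = -0.3118 hit at Δt = 0.4598 (t = 0.4598), x⁻ = (-0.3118) → reset → x⁺ = (-0.2012), jump to mode 0
Mode 0: guard c·x = 0.7197 hit at Δt = 1.0472 (t = 1.5070), x⁻ = (-0.7197) → reset → x⁺ = (-1.1001), jump to mode 2
Mode 2: guard c·x = -0.3118 hit at Δt = 0.4543 (t = 1.9613), x⁻ = (-0.3118) → reset → x⁺ = (-0.2012), jump to mode 0
Mode 0: guard c·x = 0.7197 hit at Δt = 1.0472 (t = 3.0085), x⁻ = (-0.7197) → reset → x⁺ = (-1.1001), jump to mode 2
Mode 2: guard c·x = -0.3118 hit at Δt = 0.4543 (t = 3.4628), x⁻ = (-0.3118) → reset → x⁺ = (-0.2012), jump to mode 0
Mode 0: flow for 0.5636 to horizon, guard not reached → x = (-0.4910)

1 0.4598 2->0
2 1.5070 0->2
3 1.9613 2->0
4 3.0085 0->2
5 3.4628 2->0
final: 0 -0.4910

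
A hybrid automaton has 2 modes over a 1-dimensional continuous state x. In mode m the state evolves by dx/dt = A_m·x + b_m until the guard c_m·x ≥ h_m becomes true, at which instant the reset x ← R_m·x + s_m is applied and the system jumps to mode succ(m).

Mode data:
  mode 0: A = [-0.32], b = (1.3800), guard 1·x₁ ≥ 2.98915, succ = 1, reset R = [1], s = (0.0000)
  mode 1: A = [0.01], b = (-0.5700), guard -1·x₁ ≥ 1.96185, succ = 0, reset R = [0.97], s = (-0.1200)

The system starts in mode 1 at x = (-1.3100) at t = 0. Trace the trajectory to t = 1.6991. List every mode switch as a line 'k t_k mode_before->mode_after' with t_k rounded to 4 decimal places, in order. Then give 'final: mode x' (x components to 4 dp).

Mode 1: guard c·x = 1.9619 hit at Δt = 1.1117 (t = 1.1117), x⁻ = (-1.9619) → reset → x⁺ = (-2.0230), jump to mode 0
Mode 0: flow for 0.5874 to horizon, guard not reached → x = (-0.9374)

1 1.1117 1->0
final: 0 -0.9374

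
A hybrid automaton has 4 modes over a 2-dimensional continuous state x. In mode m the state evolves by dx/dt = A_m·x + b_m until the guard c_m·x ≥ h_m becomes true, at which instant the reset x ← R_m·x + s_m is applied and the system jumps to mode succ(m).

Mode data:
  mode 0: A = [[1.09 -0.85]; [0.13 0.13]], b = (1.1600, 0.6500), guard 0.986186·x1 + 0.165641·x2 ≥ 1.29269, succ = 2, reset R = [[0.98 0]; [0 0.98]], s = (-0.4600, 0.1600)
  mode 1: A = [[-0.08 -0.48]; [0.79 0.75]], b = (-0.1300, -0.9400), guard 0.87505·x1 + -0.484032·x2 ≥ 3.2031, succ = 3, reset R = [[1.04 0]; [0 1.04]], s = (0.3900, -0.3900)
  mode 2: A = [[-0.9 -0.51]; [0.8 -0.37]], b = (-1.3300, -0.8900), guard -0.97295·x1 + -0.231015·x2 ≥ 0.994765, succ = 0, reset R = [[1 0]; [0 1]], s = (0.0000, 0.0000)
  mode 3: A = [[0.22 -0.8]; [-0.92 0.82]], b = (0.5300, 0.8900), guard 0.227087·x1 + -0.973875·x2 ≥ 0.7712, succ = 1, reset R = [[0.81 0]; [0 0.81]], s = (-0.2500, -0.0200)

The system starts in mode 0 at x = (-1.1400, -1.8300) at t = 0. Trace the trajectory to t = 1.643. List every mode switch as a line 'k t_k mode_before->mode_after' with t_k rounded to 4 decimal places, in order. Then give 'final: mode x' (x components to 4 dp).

1 1.0602 0->2
final: 2 0.2818 -1.1593

Mode 0: guard c·x = 1.2927 hit at Δt = 1.0602 (t = 1.0602), x⁻ = (1.5407, -1.3689) → reset → x⁺ = (1.0499, -1.1815), jump to mode 2
Mode 2: flow for 0.5828 to horizon, guard not reached → x = (0.2818, -1.1593)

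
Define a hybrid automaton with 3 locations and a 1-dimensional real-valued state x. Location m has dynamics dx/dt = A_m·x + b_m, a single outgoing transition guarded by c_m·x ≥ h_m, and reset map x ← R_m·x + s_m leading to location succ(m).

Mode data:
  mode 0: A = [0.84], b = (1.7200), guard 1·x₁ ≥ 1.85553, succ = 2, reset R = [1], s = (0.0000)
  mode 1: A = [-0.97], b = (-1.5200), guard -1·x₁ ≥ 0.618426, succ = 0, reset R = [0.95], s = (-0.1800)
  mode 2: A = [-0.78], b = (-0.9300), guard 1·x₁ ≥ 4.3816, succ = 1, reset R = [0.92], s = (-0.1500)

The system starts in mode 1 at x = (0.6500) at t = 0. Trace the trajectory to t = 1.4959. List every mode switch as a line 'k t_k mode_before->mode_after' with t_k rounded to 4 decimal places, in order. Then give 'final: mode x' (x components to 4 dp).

1 0.8752 1->0
final: 0 0.1086

Mode 1: guard c·x = 0.6184 hit at Δt = 0.8752 (t = 0.8752), x⁻ = (-0.6184) → reset → x⁺ = (-0.7675), jump to mode 0
Mode 0: flow for 0.6207 to horizon, guard not reached → x = (0.1086)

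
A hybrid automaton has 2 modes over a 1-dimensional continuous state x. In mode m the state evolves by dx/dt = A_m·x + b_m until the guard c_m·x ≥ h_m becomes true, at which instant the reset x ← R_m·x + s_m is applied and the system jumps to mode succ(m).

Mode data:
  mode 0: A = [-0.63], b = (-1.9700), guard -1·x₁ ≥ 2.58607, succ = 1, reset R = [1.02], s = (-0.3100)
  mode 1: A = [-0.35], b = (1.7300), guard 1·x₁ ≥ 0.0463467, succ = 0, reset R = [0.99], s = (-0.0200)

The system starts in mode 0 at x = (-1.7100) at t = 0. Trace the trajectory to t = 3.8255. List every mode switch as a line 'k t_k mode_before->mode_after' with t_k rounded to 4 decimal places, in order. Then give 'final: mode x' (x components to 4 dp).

Mode 0: guard c·x = 2.5861 hit at Δt = 1.5286 (t = 1.5286), x⁻ = (-2.5861) → reset → x⁺ = (-2.9478), jump to mode 1
Mode 1: guard c·x = 0.0463 hit at Δt = 1.3633 (t = 2.8919), x⁻ = (0.0463) → reset → x⁺ = (0.0259), jump to mode 0
Mode 0: flow for 0.9336 to horizon, guard not reached → x = (-1.3760)

1 1.5286 0->1
2 2.8919 1->0
final: 0 -1.3760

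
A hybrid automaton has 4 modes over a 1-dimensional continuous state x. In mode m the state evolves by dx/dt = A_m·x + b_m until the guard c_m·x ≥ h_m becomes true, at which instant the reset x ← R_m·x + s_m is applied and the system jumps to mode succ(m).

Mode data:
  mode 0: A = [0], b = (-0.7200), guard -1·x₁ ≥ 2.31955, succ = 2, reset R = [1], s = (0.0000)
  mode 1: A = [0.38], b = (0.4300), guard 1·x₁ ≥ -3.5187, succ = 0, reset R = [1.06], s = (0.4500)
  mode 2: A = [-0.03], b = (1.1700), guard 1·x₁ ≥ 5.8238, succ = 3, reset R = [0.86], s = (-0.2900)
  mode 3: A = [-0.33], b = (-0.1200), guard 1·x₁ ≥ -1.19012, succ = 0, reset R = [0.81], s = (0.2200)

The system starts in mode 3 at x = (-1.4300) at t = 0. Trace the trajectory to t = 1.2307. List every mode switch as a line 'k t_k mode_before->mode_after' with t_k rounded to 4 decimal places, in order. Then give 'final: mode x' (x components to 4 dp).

Mode 3: guard c·x = -1.1901 hit at Δt = 0.7722 (t = 0.7722), x⁻ = (-1.1901) → reset → x⁺ = (-0.7440), jump to mode 0
Mode 0: flow for 0.4585 to horizon, guard not reached → x = (-1.0741)

1 0.7722 3->0
final: 0 -1.0741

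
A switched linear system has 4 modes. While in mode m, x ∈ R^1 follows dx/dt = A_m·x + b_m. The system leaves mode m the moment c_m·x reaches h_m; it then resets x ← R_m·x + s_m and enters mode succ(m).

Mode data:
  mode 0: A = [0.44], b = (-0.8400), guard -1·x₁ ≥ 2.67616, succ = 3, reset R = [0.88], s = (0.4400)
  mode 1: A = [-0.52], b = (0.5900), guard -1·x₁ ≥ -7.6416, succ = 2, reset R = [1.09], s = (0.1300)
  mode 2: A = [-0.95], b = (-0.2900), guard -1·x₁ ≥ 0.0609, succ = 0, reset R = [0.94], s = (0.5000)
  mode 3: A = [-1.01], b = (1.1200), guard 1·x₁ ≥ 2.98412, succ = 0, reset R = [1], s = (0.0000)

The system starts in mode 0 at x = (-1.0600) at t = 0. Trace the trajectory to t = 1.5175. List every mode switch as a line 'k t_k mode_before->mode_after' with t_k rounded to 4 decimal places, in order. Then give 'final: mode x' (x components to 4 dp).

Mode 0: guard c·x = 2.6762 hit at Δt = 0.9877 (t = 0.9877), x⁻ = (-2.6762) → reset → x⁺ = (-1.9150), jump to mode 3
Mode 3: flow for 0.5298 to horizon, guard not reached → x = (-0.6619)

1 0.9877 0->3
final: 3 -0.6619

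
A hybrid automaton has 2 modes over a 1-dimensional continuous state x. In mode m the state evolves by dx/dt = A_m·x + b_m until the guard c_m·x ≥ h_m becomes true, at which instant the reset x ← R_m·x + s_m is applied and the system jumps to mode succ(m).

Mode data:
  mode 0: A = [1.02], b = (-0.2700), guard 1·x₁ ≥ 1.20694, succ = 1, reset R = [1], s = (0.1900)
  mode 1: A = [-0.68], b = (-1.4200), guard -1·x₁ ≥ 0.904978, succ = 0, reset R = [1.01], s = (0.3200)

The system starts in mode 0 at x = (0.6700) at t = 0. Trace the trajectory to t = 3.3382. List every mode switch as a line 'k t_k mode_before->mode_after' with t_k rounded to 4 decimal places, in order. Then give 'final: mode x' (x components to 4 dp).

1 0.8271 0->1
2 2.4157 1->0
final: 0 -1.9357

Mode 0: guard c·x = 1.2069 hit at Δt = 0.8271 (t = 0.8271), x⁻ = (1.2069) → reset → x⁺ = (1.3969), jump to mode 1
Mode 1: guard c·x = 0.9050 hit at Δt = 1.5886 (t = 2.4157), x⁻ = (-0.9050) → reset → x⁺ = (-0.5940), jump to mode 0
Mode 0: flow for 0.9225 to horizon, guard not reached → x = (-1.9357)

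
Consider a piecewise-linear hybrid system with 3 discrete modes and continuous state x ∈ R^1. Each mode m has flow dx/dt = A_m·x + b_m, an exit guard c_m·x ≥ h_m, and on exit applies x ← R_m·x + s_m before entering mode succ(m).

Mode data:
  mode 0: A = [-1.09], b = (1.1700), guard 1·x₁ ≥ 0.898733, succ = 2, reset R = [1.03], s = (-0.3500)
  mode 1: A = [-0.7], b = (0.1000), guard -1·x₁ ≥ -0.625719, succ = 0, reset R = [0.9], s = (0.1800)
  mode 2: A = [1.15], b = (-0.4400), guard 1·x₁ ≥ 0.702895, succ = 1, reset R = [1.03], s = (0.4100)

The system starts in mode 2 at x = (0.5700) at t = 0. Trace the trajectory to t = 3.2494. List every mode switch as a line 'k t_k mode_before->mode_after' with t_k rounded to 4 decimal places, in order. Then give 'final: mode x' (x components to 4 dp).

Mode 2: guard c·x = 0.7029 hit at Δt = 0.4661 (t = 0.4661), x⁻ = (0.7029) → reset → x⁺ = (1.1340), jump to mode 1
Mode 1: guard c·x = -0.6257 hit at Δt = 1.0273 (t = 1.4934), x⁻ = (0.6257) → reset → x⁺ = (0.7431), jump to mode 0
Mode 0: guard c·x = 0.8987 hit at Δt = 0.5844 (t = 2.0778), x⁻ = (0.8987) → reset → x⁺ = (0.5757), jump to mode 2
Mode 2: guard c·x = 0.7029 hit at Δt = 0.4401 (t = 2.5179), x⁻ = (0.7029) → reset → x⁺ = (1.1340), jump to mode 1
Mode 1: flow for 0.7315 to horizon, guard not reached → x = (0.7368)

1 0.4661 2->1
2 1.4934 1->0
3 2.0778 0->2
4 2.5179 2->1
final: 1 0.7368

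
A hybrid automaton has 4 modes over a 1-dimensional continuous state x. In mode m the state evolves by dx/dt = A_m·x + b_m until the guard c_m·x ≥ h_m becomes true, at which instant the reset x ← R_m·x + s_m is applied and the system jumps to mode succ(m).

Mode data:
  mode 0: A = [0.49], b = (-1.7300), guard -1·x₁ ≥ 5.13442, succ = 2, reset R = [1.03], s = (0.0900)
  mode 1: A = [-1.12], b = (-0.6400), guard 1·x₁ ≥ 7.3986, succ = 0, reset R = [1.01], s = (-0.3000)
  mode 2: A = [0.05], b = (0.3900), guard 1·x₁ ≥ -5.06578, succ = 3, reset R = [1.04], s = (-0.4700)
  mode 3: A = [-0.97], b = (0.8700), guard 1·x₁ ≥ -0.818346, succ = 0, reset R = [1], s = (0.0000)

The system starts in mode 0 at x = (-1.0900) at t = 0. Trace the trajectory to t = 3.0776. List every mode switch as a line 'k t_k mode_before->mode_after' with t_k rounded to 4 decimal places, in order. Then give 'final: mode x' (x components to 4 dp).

Mode 0: guard c·x = 5.1344 hit at Δt = 1.2832 (t = 1.2832), x⁻ = (-5.1344) → reset → x⁺ = (-5.1985), jump to mode 2
Mode 2: guard c·x = -5.0658 hit at Δt = 0.9948 (t = 2.2780), x⁻ = (-5.0658) → reset → x⁺ = (-5.7384), jump to mode 3
Mode 3: flow for 0.7996 to horizon, guard not reached → x = (-2.1581)

1 1.2832 0->2
2 2.2780 2->3
final: 3 -2.1581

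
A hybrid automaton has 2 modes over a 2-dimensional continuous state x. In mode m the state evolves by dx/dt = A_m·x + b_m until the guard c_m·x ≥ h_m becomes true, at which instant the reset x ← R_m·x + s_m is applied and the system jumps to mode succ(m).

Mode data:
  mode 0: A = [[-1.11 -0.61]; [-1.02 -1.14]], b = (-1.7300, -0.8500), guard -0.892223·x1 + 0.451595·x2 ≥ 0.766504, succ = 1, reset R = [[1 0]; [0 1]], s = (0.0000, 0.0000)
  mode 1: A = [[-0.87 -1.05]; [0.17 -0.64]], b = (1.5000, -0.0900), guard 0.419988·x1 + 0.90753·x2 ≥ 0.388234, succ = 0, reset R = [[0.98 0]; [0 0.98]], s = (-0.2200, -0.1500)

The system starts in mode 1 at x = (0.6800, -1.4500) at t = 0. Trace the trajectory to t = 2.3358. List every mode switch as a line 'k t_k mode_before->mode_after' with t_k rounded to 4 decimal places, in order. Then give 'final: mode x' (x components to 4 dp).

1 1.2010 1->0
final: 0 -0.2074 -0.9646

Mode 1: guard c·x = 0.3882 hit at Δt = 1.2010 (t = 1.2010), x⁻ = (2.0326, -0.5128) → reset → x⁺ = (1.7719, -0.6526), jump to mode 0
Mode 0: flow for 1.1348 to horizon, guard not reached → x = (-0.2074, -0.9646)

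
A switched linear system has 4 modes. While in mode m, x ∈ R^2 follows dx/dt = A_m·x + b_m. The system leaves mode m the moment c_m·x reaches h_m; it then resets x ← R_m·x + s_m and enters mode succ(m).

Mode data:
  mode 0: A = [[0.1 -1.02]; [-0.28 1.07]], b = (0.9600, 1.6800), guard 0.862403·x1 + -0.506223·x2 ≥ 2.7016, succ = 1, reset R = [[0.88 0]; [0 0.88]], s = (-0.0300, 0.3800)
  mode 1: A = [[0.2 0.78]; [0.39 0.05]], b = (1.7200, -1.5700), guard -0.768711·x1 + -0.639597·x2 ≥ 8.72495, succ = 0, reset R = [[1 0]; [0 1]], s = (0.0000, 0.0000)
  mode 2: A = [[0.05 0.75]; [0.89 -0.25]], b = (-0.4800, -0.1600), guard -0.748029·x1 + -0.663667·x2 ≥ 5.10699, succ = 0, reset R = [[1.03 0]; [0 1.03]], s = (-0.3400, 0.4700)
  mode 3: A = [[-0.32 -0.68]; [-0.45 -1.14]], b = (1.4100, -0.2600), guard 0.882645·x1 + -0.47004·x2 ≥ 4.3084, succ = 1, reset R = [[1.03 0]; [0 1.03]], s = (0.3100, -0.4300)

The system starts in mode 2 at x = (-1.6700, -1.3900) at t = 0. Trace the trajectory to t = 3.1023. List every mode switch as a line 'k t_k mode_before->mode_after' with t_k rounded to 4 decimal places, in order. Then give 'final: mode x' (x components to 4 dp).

Mode 2: guard c·x = 5.1070 hit at Δt = 0.9738 (t = 0.9738), x⁻ = (-3.8937, -3.3065) → reset → x⁺ = (-4.3505, -2.9357), jump to mode 0
Mode 0: guard c·x = 2.7016 hit at Δt = 1.1266 (t = 2.1004), x⁻ = (0.4669, -4.5413) → reset → x⁺ = (0.3809, -3.6163), jump to mode 1
Mode 1: flow for 1.0019 to horizon, guard not reached → x = (-1.5155, -5.5760)

1 0.9738 2->0
2 2.1004 0->1
final: 1 -1.5155 -5.5760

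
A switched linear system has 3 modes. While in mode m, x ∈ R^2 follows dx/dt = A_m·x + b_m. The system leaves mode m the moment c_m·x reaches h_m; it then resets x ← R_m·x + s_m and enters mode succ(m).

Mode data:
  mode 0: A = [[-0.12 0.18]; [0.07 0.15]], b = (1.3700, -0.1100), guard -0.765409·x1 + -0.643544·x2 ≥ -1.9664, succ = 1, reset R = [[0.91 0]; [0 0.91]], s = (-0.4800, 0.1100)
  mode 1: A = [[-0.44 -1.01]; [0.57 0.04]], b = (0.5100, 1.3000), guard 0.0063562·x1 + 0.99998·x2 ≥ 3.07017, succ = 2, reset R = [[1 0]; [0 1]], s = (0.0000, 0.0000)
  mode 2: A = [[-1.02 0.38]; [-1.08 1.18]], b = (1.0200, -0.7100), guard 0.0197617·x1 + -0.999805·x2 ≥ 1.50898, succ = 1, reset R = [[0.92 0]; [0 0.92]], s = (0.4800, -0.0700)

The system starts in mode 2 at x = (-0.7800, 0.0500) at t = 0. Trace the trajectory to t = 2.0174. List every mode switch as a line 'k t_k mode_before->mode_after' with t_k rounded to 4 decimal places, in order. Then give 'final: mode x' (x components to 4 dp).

1 1.3291 2->1
final: 1 1.3787 -0.1088

Mode 2: guard c·x = 1.5090 hit at Δt = 1.3291 (t = 1.3291), x⁻ = (0.3844, -1.5017) → reset → x⁺ = (0.8337, -1.4515), jump to mode 1
Mode 1: flow for 0.6883 to horizon, guard not reached → x = (1.3787, -0.1088)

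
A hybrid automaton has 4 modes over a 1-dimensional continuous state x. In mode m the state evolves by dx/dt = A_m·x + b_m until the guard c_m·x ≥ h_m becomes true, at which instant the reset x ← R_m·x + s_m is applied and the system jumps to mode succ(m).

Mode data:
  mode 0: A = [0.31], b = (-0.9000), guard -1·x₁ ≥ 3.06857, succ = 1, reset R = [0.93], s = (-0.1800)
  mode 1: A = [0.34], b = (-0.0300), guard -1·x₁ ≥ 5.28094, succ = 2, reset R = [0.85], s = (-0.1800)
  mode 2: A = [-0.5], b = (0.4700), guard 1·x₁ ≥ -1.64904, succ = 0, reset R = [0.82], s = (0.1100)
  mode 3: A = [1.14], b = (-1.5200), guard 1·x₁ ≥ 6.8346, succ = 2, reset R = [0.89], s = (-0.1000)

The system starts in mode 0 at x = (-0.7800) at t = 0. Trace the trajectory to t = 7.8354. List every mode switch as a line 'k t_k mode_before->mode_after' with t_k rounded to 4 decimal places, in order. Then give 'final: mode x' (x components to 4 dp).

1 1.5589 0->1
2 3.1536 1->2
3 4.6997 2->0
4 5.8772 0->1
5 7.4719 1->2
final: 2 -3.7368

Mode 0: guard c·x = 3.0686 hit at Δt = 1.5589 (t = 1.5589), x⁻ = (-3.0686) → reset → x⁺ = (-3.0338), jump to mode 1
Mode 1: guard c·x = 5.2809 hit at Δt = 1.5947 (t = 3.1536), x⁻ = (-5.2809) → reset → x⁺ = (-4.6688), jump to mode 2
Mode 2: guard c·x = -1.6490 hit at Δt = 1.5461 (t = 4.6997), x⁻ = (-1.6490) → reset → x⁺ = (-1.2422), jump to mode 0
Mode 0: guard c·x = 3.0686 hit at Δt = 1.1775 (t = 5.8772), x⁻ = (-3.0686) → reset → x⁺ = (-3.0338), jump to mode 1
Mode 1: guard c·x = 5.2809 hit at Δt = 1.5947 (t = 7.4719), x⁻ = (-5.2809) → reset → x⁺ = (-4.6688), jump to mode 2
Mode 2: flow for 0.3635 to horizon, guard not reached → x = (-3.7368)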